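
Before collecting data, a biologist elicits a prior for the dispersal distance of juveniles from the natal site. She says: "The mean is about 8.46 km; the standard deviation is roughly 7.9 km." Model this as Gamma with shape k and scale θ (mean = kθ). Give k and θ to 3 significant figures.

k ≈ 1.15, θ ≈ 7.38

For Gamma(k, scale θ): mean = kθ, variance = kθ², so CV = 1/√k.
CV = SD/mean = 7.9/8.46 = 0.9338, hence k = 1/CV² = 1.15.
Then θ = mean/k = 8.46/1.15 = 7.38.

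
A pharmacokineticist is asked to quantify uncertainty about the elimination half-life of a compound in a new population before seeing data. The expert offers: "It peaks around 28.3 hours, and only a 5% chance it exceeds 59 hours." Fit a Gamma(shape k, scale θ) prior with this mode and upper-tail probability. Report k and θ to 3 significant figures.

k ≈ 6.12, θ ≈ 5.53

Gamma(k,θ) with k>1 has mode (k−1)θ, so θ = 28.3/(k−1).
Need P(X < 59) = 0.95 with θ tied to k this way. Start at k = 2, θ = 28.3: P(X<59) ≈ 0.616.
Too low — raise k to concentrate. Iterating converges to k ≈ 6.12.
Then θ = 28.3/(6.12−1) ≈ 5.53.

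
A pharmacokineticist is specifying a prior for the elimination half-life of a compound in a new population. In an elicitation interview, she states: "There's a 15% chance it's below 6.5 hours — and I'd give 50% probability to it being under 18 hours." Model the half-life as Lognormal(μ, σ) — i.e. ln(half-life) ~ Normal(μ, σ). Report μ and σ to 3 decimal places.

μ ≈ 2.890, σ ≈ 0.983

If T ~ Lognormal(μ,σ) then ln T ~ Normal(μ,σ), so the p-quantile of ln T is μ + z_p·σ.
ln(6.5) = 1.872 and ln(18) = 2.89; z_{0.15} = -1.036, z_{0.5} = 0.
σ = (2.89 − 1.872)/(0 − (-1.036)) = 0.983.
μ = 1.872 − (-1.036)·0.983 = 2.890.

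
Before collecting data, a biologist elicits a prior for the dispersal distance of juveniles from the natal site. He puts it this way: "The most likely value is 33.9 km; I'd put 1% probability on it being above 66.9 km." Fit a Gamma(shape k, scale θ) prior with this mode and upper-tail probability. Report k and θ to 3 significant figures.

Gamma(k,θ) with k>1 has mode (k−1)θ, so θ = 33.9/(k−1).
Need P(X < 66.9) = 0.99 with θ tied to k this way. Start at k = 2, θ = 33.9: P(X<66.9) ≈ 0.587.
Too low — raise k to concentrate. Iterating converges to k ≈ 11.7.
Then θ = 33.9/(11.7−1) ≈ 3.18.

k ≈ 11.7, θ ≈ 3.18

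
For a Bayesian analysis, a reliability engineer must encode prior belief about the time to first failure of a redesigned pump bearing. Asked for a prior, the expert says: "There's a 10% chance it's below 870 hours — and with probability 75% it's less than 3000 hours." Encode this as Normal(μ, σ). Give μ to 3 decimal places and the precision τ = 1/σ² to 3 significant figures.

μ = 2265.525, τ = 8.43e-07

The p-quantile of Normal(μ,σ) is μ + z_p·σ, with z_{0.1} = -1.282 and z_{0.75} = 0.6745.
Eliminate σ: μ = (z₂·x₁ − z₁·x₂)/(z₂ − z₁) = (0.6745·870 − (-1.282)·3000)/1.956 = 2265.525.
Then σ = (x₂ − x₁)/(z₂ − z₁) = (3000 − 870)/1.956 = 1088.934.
Precision τ = 1/σ² = 1/1089² = 8.43e-07.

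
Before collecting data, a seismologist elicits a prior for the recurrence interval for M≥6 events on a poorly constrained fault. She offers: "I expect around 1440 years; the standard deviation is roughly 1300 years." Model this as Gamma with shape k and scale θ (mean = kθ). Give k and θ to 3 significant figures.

k ≈ 1.23, θ ≈ 1170

For Gamma(k, scale θ): mean = kθ, variance = kθ², so CV = 1/√k.
CV = SD/mean = 1300/1440 = 0.9028, hence k = 1/CV² = 1.23.
Then θ = mean/k = 1440/1.23 = 1170.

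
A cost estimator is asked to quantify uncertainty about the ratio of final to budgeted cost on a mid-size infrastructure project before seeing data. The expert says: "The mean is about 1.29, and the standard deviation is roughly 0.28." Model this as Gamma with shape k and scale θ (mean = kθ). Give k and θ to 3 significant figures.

k ≈ 21.2, θ ≈ 0.0608

For Gamma(k, scale θ): mean = kθ, variance = kθ², so CV = 1/√k.
CV = SD/mean = 0.28/1.29 = 0.2171, hence k = 1/CV² = 21.2.
Then θ = mean/k = 1.29/21.2 = 0.0608.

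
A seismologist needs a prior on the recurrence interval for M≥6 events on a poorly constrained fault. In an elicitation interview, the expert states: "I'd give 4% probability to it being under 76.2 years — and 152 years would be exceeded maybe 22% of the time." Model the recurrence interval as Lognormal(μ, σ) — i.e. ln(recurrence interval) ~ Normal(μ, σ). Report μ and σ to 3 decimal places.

If T ~ Lognormal(μ,σ) then ln T ~ Normal(μ,σ), so the p-quantile of ln T is μ + z_p·σ.
ln(76.2) = 4.333 and ln(152) = 5.024; z_{0.04} = -1.751, z_{0.78} = 0.7722.
σ = (5.024 − 4.333)/(0.7722 − (-1.751)) = 0.274.
μ = 4.333 − (-1.751)·0.274 = 4.813.

μ ≈ 4.813, σ ≈ 0.274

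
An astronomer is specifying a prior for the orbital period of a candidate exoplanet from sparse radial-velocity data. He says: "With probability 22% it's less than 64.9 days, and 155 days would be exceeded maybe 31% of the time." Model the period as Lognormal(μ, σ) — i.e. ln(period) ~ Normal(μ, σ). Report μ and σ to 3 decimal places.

μ ≈ 4.703, σ ≈ 0.687

If T ~ Lognormal(μ,σ) then ln T ~ Normal(μ,σ), so the p-quantile of ln T is μ + z_p·σ.
ln(64.9) = 4.173 and ln(155) = 5.043; z_{0.22} = -0.7722, z_{0.69} = 0.4959.
σ = (5.043 − 4.173)/(0.4959 − (-0.7722)) = 0.687.
μ = 4.173 − (-0.7722)·0.687 = 4.703.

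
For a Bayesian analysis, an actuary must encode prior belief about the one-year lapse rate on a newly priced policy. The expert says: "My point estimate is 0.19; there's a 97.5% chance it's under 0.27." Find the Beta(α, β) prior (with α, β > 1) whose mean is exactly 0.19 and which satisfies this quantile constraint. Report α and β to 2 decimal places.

With mean 0.19 fixed, write α = 0.19s, β = 0.81s where s = α+β.
Need P(θ < 0.27) = 0.975 under Beta(0.19s, 0.81s). Normal approximation: (q−m)/√(m(1−m)/s) ≈ z_{0.975} = 1.96, so s ≈ 0.19·0.81·(1.96)²/(0.27−0.19)² = 92.4.
At s = 92.4: P(θ<0.27) ≈ 0.967. Adjusting to match 0.975 gives s ≈ 104.91.
So α = 0.19·104.91 ≈ 19.93, β = 0.81·104.91 ≈ 84.97.

α ≈ 19.93, β ≈ 84.97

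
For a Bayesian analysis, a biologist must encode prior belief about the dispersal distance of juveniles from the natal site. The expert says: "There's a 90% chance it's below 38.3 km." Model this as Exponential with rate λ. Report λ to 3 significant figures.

P(T < 38.3) = 1 − e^(−λ·38.3) = 0.9, so λ = −ln(1−0.9)/38.3 = −ln(0.1)/38.3 = 0.0601.

λ ≈ 0.0601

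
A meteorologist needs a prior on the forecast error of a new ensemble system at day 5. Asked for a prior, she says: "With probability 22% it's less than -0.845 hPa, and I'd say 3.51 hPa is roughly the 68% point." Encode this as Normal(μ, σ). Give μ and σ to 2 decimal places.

For Normal(μ,σ), the p-quantile is μ + z_p·σ. Here z_{0.22} = -0.7722, z_{0.68} = 0.4677.
So -0.845 = μ − 0.7722σ and 3.51 = μ + 0.4677σ.
Subtracting: σ = (3.51 − -0.845)/(0.4677 − (-0.7722)) = 3.51.
Then μ = -0.845 − (-0.7722)·3.51 = 1.87.

μ = 1.87, σ = 3.51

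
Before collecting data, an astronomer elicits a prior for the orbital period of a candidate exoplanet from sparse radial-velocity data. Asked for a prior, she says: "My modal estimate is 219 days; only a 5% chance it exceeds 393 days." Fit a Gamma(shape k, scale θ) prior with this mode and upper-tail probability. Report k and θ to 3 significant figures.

Gamma(k,θ) with k>1 has mode (k−1)θ, so θ = 219/(k−1).
Need P(X < 393) = 0.95 with θ tied to k this way. Start at k = 2, θ = 219: P(X<393) ≈ 0.536.
Too low — raise k to concentrate. Iterating converges to k ≈ 9.15.
Then θ = 219/(9.15−1) ≈ 26.9.

k ≈ 9.15, θ ≈ 26.9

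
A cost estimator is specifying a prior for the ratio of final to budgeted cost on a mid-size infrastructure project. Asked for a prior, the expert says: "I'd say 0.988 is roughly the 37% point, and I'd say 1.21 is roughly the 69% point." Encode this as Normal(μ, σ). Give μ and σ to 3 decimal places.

The p-quantile of Normal(μ,σ) is μ + z_p·σ, with z_{0.37} = -0.3319 and z_{0.69} = 0.4959.
Eliminate σ: μ = (z₂·x₁ − z₁·x₂)/(z₂ − z₁) = (0.4959·0.988 − (-0.3319)·1.21)/0.8277 = 1.077.
Then σ = (x₂ − x₁)/(z₂ − z₁) = (1.21 − 0.988)/0.8277 = 0.268.

μ = 1.077, σ = 0.268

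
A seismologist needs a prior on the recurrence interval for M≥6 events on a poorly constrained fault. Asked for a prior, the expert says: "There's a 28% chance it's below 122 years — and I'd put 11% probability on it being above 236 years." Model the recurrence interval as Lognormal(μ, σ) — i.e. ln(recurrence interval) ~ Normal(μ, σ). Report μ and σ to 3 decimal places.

μ ≈ 5.017, σ ≈ 0.365

If T ~ Lognormal(μ,σ) then ln T ~ Normal(μ,σ), so the p-quantile of ln T is μ + z_p·σ.
ln(122) = 4.804 and ln(236) = 5.464; z_{0.28} = -0.5828, z_{0.89} = 1.227.
σ = (5.464 − 4.804)/(1.227 − (-0.5828)) = 0.365.
μ = 4.804 − (-0.5828)·0.365 = 5.017.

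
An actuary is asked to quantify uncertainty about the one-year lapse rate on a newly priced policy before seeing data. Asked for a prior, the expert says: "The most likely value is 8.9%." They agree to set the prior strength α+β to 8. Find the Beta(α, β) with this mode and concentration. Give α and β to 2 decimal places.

α = 1.53, β = 6.47

For α,β > 1 the Beta mode is (α−1)/(α+β−2). With α+β = 8, the mode is (α−1)/6.
Set (α−1)/6 = 0.089 → α = 1 + 0.089·6 = 1.53.
β = 8 − α = 6.47.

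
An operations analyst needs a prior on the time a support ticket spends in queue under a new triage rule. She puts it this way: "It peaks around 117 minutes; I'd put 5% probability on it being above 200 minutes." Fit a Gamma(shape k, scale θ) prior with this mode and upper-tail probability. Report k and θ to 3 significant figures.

k ≈ 10.7, θ ≈ 12

Gamma(k,θ) with k>1 has mode (k−1)θ, so θ = 117/(k−1).
Need P(X < 200) = 0.95 with θ tied to k this way. Start at k = 2, θ = 117: P(X<200) ≈ 0.510.
Too low — raise k to concentrate. Iterating converges to k ≈ 10.7.
Then θ = 117/(10.7−1) ≈ 12.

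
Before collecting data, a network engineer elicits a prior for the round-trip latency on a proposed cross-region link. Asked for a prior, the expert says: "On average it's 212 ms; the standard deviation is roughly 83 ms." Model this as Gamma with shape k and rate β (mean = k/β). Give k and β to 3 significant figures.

For Gamma(k, rate β): mean = k/β, variance = k/β², so CV = 1/√k.
CV = SD/mean = 83/212 = 0.3915, hence k = 1/CV² = 6.52.
Then β = k/mean = 6.52/212 = 0.0308.

k ≈ 6.52, β ≈ 0.0308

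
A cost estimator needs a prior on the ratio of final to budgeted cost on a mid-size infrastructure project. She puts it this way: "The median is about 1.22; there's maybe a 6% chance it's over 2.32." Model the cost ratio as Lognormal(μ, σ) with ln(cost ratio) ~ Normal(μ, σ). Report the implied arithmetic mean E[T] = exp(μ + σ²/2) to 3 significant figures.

If T ~ Lognormal(μ,σ) then ln T ~ Normal(μ,σ), so the p-quantile of ln T is μ + z_p·σ.
ln(1.22) = 0.1989 and ln(2.32) = 0.8416; z_{0.5} = 0, z_{0.94} = 1.555.
σ = (0.8416 − 0.1989)/(1.555 − (0)) = 0.413.
μ = 0.1989 − (0)·0.413 = 0.199.
E[T] = exp(μ + σ²/2) = exp(0.199 + 0.0854) = 1.33.

E[T] ≈ 1.33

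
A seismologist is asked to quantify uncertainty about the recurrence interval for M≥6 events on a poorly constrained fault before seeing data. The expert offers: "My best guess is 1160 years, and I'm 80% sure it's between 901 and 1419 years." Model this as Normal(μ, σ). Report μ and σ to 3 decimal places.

A symmetric 80% interval runs μ ± z·σ with z = 1.282.
Half-width = 259, so σ = 259/1.282 = 202.099.
μ is the stated best guess, 1160.000.

μ = 1160.000, σ = 202.099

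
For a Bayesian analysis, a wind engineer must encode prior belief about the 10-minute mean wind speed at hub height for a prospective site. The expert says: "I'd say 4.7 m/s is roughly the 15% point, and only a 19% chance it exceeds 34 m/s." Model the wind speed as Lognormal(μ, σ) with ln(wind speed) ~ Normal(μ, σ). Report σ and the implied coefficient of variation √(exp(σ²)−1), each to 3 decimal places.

σ ≈ 1.034, CV ≈ 1.382

If T ~ Lognormal(μ,σ) then ln T ~ Normal(μ,σ), so the p-quantile of ln T is μ + z_p·σ.
ln(4.7) = 1.548 and ln(34) = 3.526; z_{0.15} = -1.036, z_{0.81} = 0.8779.
σ = (3.526 − 1.548)/(0.8779 − (-1.036)) = 1.034.
μ = 1.548 − (-1.036)·1.034 = 2.619.
CV = √(exp(σ²)−1) = √(exp(1.0685)−1) = 1.382.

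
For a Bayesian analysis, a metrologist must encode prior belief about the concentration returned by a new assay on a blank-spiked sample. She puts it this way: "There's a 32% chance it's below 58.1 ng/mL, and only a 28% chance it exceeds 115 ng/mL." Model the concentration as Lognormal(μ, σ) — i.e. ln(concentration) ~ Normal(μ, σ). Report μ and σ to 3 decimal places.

μ ≈ 4.366, σ ≈ 0.650

If T ~ Lognormal(μ,σ) then ln T ~ Normal(μ,σ), so the p-quantile of ln T is μ + z_p·σ.
ln(58.1) = 4.062 and ln(115) = 4.745; z_{0.32} = -0.4677, z_{0.72} = 0.5828.
σ = (4.745 − 4.062)/(0.5828 − (-0.4677)) = 0.650.
μ = 4.062 − (-0.4677)·0.650 = 4.366.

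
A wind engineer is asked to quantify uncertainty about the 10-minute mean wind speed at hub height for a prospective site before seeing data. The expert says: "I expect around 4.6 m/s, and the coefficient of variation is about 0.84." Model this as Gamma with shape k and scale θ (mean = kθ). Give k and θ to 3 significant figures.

k ≈ 1.42, θ ≈ 3.25

For Gamma(k, scale θ): mean = kθ, variance = kθ², so CV = 1/√k.
CV = 0.84, hence k = 1/CV² = 1.42.
Then θ = mean/k = 4.6/1.42 = 3.25.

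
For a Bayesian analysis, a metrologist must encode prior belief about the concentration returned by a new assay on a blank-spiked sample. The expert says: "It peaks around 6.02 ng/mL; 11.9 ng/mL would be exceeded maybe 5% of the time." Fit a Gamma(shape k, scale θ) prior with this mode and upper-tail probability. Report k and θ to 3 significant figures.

k ≈ 6.97, θ ≈ 1.01

Gamma(k,θ) with k>1 has mode (k−1)θ, so θ = 6.02/(k−1).
Need P(X < 11.9) = 0.95 with θ tied to k this way. Start at k = 2, θ = 6.02: P(X<11.9) ≈ 0.588.
Too low — raise k to concentrate. Iterating converges to k ≈ 6.97.
Then θ = 6.02/(6.97−1) ≈ 1.01.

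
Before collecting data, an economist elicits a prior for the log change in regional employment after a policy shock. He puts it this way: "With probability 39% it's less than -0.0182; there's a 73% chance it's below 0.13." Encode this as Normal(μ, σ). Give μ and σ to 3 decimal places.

μ = 0.028, σ = 0.166

For Normal(μ,σ), the p-quantile is μ + z_p·σ. Here z_{0.39} = -0.2793, z_{0.73} = 0.6128.
So -0.0182 = μ − 0.2793σ and 0.13 = μ + 0.6128σ.
Subtracting: σ = (0.13 − -0.0182)/(0.6128 − (-0.2793)) = 0.166.
Then μ = -0.0182 − (-0.2793)·0.166 = 0.028.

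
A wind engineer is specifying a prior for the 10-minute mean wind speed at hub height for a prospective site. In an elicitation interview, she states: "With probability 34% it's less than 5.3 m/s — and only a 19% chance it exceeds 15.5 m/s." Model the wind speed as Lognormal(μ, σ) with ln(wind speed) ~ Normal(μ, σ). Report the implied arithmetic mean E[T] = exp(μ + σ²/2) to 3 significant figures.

If T ~ Lognormal(μ,σ) then ln T ~ Normal(μ,σ), so the p-quantile of ln T is μ + z_p·σ.
ln(5.3) = 1.668 and ln(15.5) = 2.741; z_{0.34} = -0.4125, z_{0.81} = 0.8779.
σ = (2.741 − 1.668)/(0.8779 − (-0.4125)) = 0.832.
μ = 1.668 − (-0.4125)·0.832 = 2.011.
E[T] = exp(μ + σ²/2) = exp(2.011 + 0.3458) = 10.6 m/s.

E[T] ≈ 10.6 m/s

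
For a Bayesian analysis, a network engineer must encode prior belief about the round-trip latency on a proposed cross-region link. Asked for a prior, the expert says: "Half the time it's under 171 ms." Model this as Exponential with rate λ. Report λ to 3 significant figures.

Exponential median = ln 2 / λ, so λ = ln 2 / 171.0 = 0.00405.

λ ≈ 0.00405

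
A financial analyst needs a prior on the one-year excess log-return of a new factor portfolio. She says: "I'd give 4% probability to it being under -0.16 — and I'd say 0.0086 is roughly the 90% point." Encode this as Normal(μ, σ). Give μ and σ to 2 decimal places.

μ = -0.06, σ = 0.06

For Normal(μ,σ), the p-quantile is μ + z_p·σ. Here z_{0.04} = -1.751, z_{0.9} = 1.282.
So -0.16 = μ − 1.751σ and 0.0086 = μ + 1.282σ.
Subtracting: σ = (0.0086 − -0.16)/(1.282 − (-1.751)) = 0.06.
Then μ = -0.16 − (-1.751)·0.06 = -0.06.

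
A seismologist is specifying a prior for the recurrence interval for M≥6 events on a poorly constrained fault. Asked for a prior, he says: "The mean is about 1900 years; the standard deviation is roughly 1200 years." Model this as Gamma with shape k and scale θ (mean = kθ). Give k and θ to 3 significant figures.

k ≈ 2.51, θ ≈ 758

For Gamma(k, scale θ): mean = kθ, variance = kθ², so CV = 1/√k.
CV = SD/mean = 1200/1900 = 0.6316, hence k = 1/CV² = 2.51.
Then θ = mean/k = 1900/2.51 = 758.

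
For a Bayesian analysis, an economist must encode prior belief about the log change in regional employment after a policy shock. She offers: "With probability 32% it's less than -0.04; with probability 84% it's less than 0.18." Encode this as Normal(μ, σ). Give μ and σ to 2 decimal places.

For Normal(μ,σ), the p-quantile is μ + z_p·σ. Here z_{0.32} = -0.4677, z_{0.84} = 0.9945.
So -0.04 = μ − 0.4677σ and 0.18 = μ + 0.9945σ.
Subtracting: σ = (0.18 − -0.04)/(0.9945 − (-0.4677)) = 0.15.
Then μ = -0.04 − (-0.4677)·0.15 = 0.03.

μ = 0.03, σ = 0.15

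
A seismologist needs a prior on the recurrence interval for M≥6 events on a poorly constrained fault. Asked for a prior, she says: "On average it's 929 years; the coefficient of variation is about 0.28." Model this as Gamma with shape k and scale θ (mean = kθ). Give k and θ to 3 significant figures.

k ≈ 12.8, θ ≈ 72.8

For Gamma(k, scale θ): mean = kθ, variance = kθ², so CV = 1/√k.
CV = 0.28, hence k = 1/CV² = 12.8.
Then θ = mean/k = 929/12.8 = 72.8.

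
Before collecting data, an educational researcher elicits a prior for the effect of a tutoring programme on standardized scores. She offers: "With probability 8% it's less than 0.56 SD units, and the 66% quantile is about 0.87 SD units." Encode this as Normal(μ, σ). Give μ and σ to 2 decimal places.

μ = 0.80, σ = 0.17

For Normal(μ,σ), the p-quantile is μ + z_p·σ. Here z_{0.08} = -1.405, z_{0.66} = 0.4125.
So 0.56 = μ − 1.405σ and 0.87 = μ + 0.4125σ.
Subtracting: σ = (0.87 − 0.56)/(0.4125 − (-1.405)) = 0.17.
Then μ = 0.56 − (-1.405)·0.17 = 0.80.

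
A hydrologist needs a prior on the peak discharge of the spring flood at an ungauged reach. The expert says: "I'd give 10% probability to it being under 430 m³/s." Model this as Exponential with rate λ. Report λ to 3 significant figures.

λ ≈ 0.000245

P(T < 430.0) = 1 − e^(−λ·430.0) = 0.1, so λ = −ln(1−0.1)/430.0 = −ln(0.9)/430.0 = 0.000245.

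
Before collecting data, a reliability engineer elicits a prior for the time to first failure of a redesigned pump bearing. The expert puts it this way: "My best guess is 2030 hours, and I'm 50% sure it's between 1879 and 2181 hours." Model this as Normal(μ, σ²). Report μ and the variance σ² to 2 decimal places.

A symmetric 50% interval runs μ ± z·σ with z = 0.6745.
Half-width = 151, so σ = 151/0.6745 = 223.873 and σ² = 50119.09.
μ is the stated best guess, 2030.00.

μ = 2030.00, σ² = 50119.09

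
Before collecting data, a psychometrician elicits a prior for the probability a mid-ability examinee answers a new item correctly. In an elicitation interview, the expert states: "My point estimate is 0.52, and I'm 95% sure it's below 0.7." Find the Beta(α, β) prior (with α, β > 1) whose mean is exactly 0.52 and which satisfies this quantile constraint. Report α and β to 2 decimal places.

α ≈ 10.23, β ≈ 9.44

With mean 0.52 fixed, write α = 0.52s, β = 0.48s where s = α+β.
Need P(θ < 0.7) = 0.95 under Beta(0.52s, 0.48s). Normal approximation: (q−m)/√(m(1−m)/s) ≈ z_{0.95} = 1.64, so s ≈ 0.52·0.48·(1.64)²/(0.7−0.52)² = 20.8.
At s = 20.8: P(θ<0.7) ≈ 0.955. Adjusting to match 0.95 gives s ≈ 19.67.
So α = 0.52·19.67 ≈ 10.23, β = 0.48·19.67 ≈ 9.44.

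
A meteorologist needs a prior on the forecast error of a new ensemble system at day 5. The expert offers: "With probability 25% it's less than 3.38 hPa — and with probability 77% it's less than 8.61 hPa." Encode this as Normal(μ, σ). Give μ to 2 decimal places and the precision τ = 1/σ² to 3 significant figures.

For Normal(μ,σ), the p-quantile is μ + z_p·σ. Here z_{0.25} = -0.6745, z_{0.77} = 0.7388.
So 3.38 = μ − 0.6745σ and 8.61 = μ + 0.7388σ.
Subtracting: σ = (8.61 − 3.38)/(0.7388 − (-0.6745)) = 3.70.
Then μ = 3.38 − (-0.6745)·3.70 = 5.88.
Precision τ = 1/σ² = 1/3.7² = 0.073.

μ = 5.88, τ = 0.073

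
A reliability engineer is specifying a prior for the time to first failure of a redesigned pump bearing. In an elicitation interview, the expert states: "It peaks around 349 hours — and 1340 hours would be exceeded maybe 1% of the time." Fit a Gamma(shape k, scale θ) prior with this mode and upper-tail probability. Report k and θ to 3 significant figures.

Gamma(k,θ) with k>1 has mode (k−1)θ, so θ = 349/(k−1).
Need P(X < 1340) = 0.99 with θ tied to k this way. Start at k = 2, θ = 349: P(X<1340) ≈ 0.896.
Too low — raise k to concentrate. Iterating converges to k ≈ 3.34.
Then θ = 349/(3.34−1) ≈ 149.

k ≈ 3.34, θ ≈ 149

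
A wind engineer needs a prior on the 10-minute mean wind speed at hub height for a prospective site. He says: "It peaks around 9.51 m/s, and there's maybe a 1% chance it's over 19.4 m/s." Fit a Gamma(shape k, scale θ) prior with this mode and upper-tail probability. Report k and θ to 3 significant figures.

k ≈ 10.6, θ ≈ 0.988

Gamma(k,θ) with k>1 has mode (k−1)θ, so θ = 9.51/(k−1).
Need P(X < 19.4) = 0.99 with θ tied to k this way. Start at k = 2, θ = 9.51: P(X<19.4) ≈ 0.605.
Too low — raise k to concentrate. Iterating converges to k ≈ 10.6.
Then θ = 9.51/(10.6−1) ≈ 0.988.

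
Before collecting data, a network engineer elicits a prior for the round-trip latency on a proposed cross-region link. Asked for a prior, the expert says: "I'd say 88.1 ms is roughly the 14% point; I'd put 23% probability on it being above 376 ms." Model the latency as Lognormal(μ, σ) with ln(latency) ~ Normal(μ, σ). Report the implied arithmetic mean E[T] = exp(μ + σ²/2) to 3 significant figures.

E[T] ≈ 287 ms

If T ~ Lognormal(μ,σ) then ln T ~ Normal(μ,σ), so the p-quantile of ln T is μ + z_p·σ.
ln(88.1) = 4.478 and ln(376) = 5.93; z_{0.14} = -1.08, z_{0.77} = 0.7388.
σ = (5.93 − 4.478)/(0.7388 − (-1.08)) = 0.798.
μ = 4.478 − (-1.08)·0.798 = 5.340.
E[T] = exp(μ + σ²/2) = exp(5.340 + 0.3181) = 287 ms.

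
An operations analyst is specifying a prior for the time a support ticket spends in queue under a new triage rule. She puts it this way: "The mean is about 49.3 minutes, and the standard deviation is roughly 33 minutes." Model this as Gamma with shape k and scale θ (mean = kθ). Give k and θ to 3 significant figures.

k ≈ 2.23, θ ≈ 22.1

For Gamma(k, scale θ): mean = kθ, variance = kθ², so CV = 1/√k.
CV = SD/mean = 33/49.3 = 0.6694, hence k = 1/CV² = 2.23.
Then θ = mean/k = 49.3/2.23 = 22.1.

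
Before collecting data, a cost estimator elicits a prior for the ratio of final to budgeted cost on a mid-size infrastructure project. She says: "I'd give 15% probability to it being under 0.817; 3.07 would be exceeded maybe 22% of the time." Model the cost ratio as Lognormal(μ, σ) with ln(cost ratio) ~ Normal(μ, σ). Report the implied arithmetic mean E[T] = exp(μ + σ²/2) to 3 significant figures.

If T ~ Lognormal(μ,σ) then ln T ~ Normal(μ,σ), so the p-quantile of ln T is μ + z_p·σ.
ln(0.817) = -0.2021 and ln(3.07) = 1.122; z_{0.15} = -1.036, z_{0.78} = 0.7722.
σ = (1.122 − -0.2021)/(0.7722 − (-1.036)) = 0.732.
μ = -0.2021 − (-1.036)·0.732 = 0.556.
E[T] = exp(μ + σ²/2) = exp(0.556 + 0.2679) = 2.28.

E[T] ≈ 2.28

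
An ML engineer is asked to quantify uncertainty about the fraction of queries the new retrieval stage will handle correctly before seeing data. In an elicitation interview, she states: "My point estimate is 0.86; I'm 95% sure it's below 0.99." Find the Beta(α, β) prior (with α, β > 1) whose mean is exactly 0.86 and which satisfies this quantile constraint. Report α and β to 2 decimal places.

α ≈ 6.65, β ≈ 1.08

With mean 0.86 fixed, write α = 0.86s, β = 0.14s where s = α+β.
Need P(θ < 0.99) = 0.95 under Beta(0.86s, 0.14s). Normal approximation: (q−m)/√(m(1−m)/s) ≈ z_{0.95} = 1.64, so s ≈ 0.86·0.14·(1.64)²/(0.99−0.86)² = 19.3.
At s = 19.3: P(θ<0.99) ≈ 0.998. Adjusting to match 0.95 gives s ≈ 7.74.
So α = 0.86·7.74 ≈ 6.65, β = 0.14·7.74 ≈ 1.08.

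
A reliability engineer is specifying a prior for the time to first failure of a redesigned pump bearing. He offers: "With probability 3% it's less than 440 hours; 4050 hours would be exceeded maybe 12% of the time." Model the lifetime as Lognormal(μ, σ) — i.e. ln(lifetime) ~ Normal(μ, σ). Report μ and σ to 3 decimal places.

If T ~ Lognormal(μ,σ) then ln T ~ Normal(μ,σ), so the p-quantile of ln T is μ + z_p·σ.
ln(440) = 6.087 and ln(4050) = 8.306; z_{0.03} = -1.881, z_{0.88} = 1.175.
σ = (8.306 − 6.087)/(1.175 − (-1.881)) = 0.726.
μ = 6.087 − (-1.881)·0.726 = 7.453.

μ ≈ 7.453, σ ≈ 0.726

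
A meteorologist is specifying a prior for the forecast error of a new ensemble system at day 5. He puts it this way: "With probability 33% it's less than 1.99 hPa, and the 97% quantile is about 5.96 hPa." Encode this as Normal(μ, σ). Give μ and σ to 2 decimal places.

μ = 2.74, σ = 1.71

The p-quantile of Normal(μ,σ) is μ + z_p·σ, with z_{0.33} = -0.4399 and z_{0.97} = 1.881.
Eliminate σ: μ = (z₂·x₁ − z₁·x₂)/(z₂ − z₁) = (1.881·1.99 − (-0.4399)·5.96)/2.321 = 2.74.
Then σ = (x₂ − x₁)/(z₂ − z₁) = (5.96 − 1.99)/2.321 = 1.71.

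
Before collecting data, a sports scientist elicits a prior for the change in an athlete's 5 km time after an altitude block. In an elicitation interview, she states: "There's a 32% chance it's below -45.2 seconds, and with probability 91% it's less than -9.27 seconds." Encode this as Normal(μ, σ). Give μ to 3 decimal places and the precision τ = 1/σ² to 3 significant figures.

μ = -35.908, τ = 0.00253

The p-quantile of Normal(μ,σ) is μ + z_p·σ, with z_{0.32} = -0.4677 and z_{0.91} = 1.341.
Eliminate σ: μ = (z₂·x₁ − z₁·x₂)/(z₂ − z₁) = (1.341·-45.2 − (-0.4677)·-9.27)/1.808 = -35.908.
Then σ = (x₂ − x₁)/(z₂ − z₁) = (-9.27 − -45.2)/1.808 = 19.868.
Precision τ = 1/σ² = 1/19.87² = 0.00253.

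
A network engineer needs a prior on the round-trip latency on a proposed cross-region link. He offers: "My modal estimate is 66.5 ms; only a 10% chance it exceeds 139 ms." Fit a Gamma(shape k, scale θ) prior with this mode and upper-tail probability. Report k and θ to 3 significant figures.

k ≈ 4.53, θ ≈ 18.8

Gamma(k,θ) with k>1 has mode (k−1)θ, so θ = 66.5/(k−1).
Need P(X < 139) = 0.9 with θ tied to k this way. Start at k = 2, θ = 66.5: P(X<139) ≈ 0.618.
Too low — raise k to concentrate. Iterating converges to k ≈ 4.53.
Then θ = 66.5/(4.53−1) ≈ 18.8.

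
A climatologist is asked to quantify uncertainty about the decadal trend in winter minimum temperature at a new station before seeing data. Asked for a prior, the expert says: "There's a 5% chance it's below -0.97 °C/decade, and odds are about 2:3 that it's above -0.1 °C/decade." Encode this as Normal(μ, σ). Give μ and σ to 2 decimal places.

For Normal(μ,σ), the p-quantile is μ + z_p·σ. Here z_{0.05} = -1.645, z_{0.6} = 0.2533.
So -0.97 = μ − 1.645σ and -0.1 = μ + 0.2533σ.
Subtracting: σ = (-0.1 − -0.97)/(0.2533 − (-1.645)) = 0.46.
Then μ = -0.97 − (-1.645)·0.46 = -0.22.

μ = -0.22, σ = 0.46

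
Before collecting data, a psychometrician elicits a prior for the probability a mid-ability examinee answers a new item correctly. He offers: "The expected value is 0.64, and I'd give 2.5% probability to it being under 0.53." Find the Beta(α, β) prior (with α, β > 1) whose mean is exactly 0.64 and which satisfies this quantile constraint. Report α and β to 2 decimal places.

α ≈ 48.95, β ≈ 27.54

With mean 0.64 fixed, write α = 0.64s, β = 0.36s where s = α+β.
Need P(θ < 0.53) = 0.025 under Beta(0.64s, 0.36s). Normal approximation: (q−m)/√(m(1−m)/s) ≈ z_{0.025} = -1.96, so s ≈ 0.64·0.36·(-1.96)²/(0.53−0.64)² = 73.1.
At s = 73.1: P(θ<0.53) ≈ 0.028. Adjusting to match 0.025 gives s ≈ 76.49.
So α = 0.64·76.49 ≈ 48.95, β = 0.36·76.49 ≈ 27.54.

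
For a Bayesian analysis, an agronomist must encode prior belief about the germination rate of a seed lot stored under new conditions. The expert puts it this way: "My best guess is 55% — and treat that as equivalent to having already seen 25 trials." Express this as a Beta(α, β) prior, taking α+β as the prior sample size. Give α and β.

α = 13.75, β = 11.25

Under the effective-sample-size interpretation, Beta(α, β) has prior mean α/(α+β) and prior sample size α+β.
So α+β = 25 and α/(α+β) = 0.55, giving α = 0.55·25 = 13.75 and β = 25 − 13.75 = 11.25.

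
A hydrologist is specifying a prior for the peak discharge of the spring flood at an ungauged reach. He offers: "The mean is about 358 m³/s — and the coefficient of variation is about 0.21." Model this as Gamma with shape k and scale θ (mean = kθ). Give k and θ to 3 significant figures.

k ≈ 22.7, θ ≈ 15.8

For Gamma(k, scale θ): mean = kθ, variance = kθ², so CV = 1/√k.
CV = 0.21, hence k = 1/CV² = 22.7.
Then θ = mean/k = 358/22.7 = 15.8.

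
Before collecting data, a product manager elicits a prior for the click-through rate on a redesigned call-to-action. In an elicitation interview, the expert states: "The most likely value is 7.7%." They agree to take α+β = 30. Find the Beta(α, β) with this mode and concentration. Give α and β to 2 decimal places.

α = 3.16, β = 26.84

For α,β > 1 the Beta mode is (α−1)/(α+β−2). With α+β = 30, the mode is (α−1)/28.
Set (α−1)/28 = 0.077 → α = 1 + 0.077·28 = 3.16.
β = 30 − α = 26.84.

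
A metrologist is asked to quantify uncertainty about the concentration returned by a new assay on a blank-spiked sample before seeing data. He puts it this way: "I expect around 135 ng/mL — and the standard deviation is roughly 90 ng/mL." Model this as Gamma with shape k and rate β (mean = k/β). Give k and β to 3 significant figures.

k ≈ 2.25, β ≈ 0.0167

For Gamma(k, rate β): mean = k/β, variance = k/β², so CV = 1/√k.
CV = SD/mean = 90/135 = 0.6667, hence k = 1/CV² = 2.25.
Then β = k/mean = 2.25/135 = 0.0167.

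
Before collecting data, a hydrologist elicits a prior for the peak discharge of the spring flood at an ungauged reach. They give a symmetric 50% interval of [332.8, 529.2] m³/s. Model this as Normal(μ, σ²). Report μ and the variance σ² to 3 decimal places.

A symmetric 50% interval runs μ ± z·σ with z = 0.6745.
Half-width = 98.2, so σ = 98.2/0.6745 = 145.5915 and σ² = 21196.896.
μ is the interval midpoint, 431.000.

μ = 431.000, σ² = 21196.896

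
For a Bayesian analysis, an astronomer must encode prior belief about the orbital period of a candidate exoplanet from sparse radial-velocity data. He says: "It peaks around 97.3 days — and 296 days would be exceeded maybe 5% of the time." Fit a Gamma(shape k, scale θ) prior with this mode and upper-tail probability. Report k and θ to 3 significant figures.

Gamma(k,θ) with k>1 has mode (k−1)θ, so θ = 97.3/(k−1).
Need P(X < 296) = 0.95 with θ tied to k this way. Start at k = 2, θ = 97.3: P(X<296) ≈ 0.807.
Too low — raise k to concentrate. Iterating converges to k ≈ 3.14.
Then θ = 97.3/(3.14−1) ≈ 45.5.

k ≈ 3.14, θ ≈ 45.5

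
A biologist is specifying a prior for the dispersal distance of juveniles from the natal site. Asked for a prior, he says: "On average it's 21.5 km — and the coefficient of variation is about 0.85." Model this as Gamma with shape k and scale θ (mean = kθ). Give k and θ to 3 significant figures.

For Gamma(k, scale θ): mean = kθ, variance = kθ², so CV = 1/√k.
CV = 0.85, hence k = 1/CV² = 1.38.
Then θ = mean/k = 21.5/1.38 = 15.5.

k ≈ 1.38, θ ≈ 15.5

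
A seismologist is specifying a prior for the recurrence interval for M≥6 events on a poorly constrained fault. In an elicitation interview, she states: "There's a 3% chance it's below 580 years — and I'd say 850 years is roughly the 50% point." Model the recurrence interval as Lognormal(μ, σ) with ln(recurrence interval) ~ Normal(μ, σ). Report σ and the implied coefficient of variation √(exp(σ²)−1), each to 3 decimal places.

σ ≈ 0.203, CV ≈ 0.205

If T ~ Lognormal(μ,σ) then ln T ~ Normal(μ,σ), so the p-quantile of ln T is μ + z_p·σ.
ln(580) = 6.363 and ln(850) = 6.745; z_{0.03} = -1.881, z_{0.5} = 0.
σ = (6.745 − 6.363)/(0 − (-1.881)) = 0.203.
μ = 6.363 − (-1.881)·0.203 = 6.745.
CV = √(exp(σ²)−1) = √(exp(0.0413)−1) = 0.205.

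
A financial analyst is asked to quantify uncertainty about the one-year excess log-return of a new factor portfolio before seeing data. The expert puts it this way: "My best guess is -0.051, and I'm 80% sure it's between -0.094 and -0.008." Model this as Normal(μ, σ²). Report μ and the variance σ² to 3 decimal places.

A symmetric 80% interval runs μ ± z·σ with z = 1.282.
Half-width = 0.043, so σ = 0.043/1.282 = 0.0336 and σ² = 0.001.
μ is the stated best guess, -0.051.

μ = -0.051, σ² = 0.001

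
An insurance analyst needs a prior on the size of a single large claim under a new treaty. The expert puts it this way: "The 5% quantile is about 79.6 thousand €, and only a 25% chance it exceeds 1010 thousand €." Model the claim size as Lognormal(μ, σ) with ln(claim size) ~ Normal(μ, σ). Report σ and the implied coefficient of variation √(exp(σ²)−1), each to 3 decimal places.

If T ~ Lognormal(μ,σ) then ln T ~ Normal(μ,σ), so the p-quantile of ln T is μ + z_p·σ.
ln(79.6) = 4.377 and ln(1010) = 6.918; z_{0.05} = -1.645, z_{0.75} = 0.6745.
σ = (6.918 − 4.377)/(0.6745 − (-1.645)) = 1.095.
μ = 4.377 − (-1.645)·1.095 = 6.179.
CV = √(exp(σ²)−1) = √(exp(1.2000)−1) = 1.523.

σ ≈ 1.095, CV ≈ 1.523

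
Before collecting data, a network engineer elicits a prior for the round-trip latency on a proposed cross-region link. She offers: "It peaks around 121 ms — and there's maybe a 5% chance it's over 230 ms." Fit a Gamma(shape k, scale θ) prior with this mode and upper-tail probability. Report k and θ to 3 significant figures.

Gamma(k,θ) with k>1 has mode (k−1)θ, so θ = 121/(k−1).
Need P(X < 230) = 0.95 with θ tied to k this way. Start at k = 2, θ = 121: P(X<230) ≈ 0.566.
Too low — raise k to concentrate. Iterating converges to k ≈ 7.74.
Then θ = 121/(7.74−1) ≈ 18.

k ≈ 7.74, θ ≈ 18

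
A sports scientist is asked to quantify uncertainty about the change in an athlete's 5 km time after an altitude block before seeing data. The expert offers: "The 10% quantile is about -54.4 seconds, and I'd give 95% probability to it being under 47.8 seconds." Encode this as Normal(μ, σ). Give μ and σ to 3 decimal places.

μ = -9.644, σ = 34.923

For Normal(μ,σ), the p-quantile is μ + z_p·σ. Here z_{0.1} = -1.282, z_{0.95} = 1.645.
So -54.4 = μ − 1.282σ and 47.8 = μ + 1.645σ.
Subtracting: σ = (47.8 − -54.4)/(1.645 − (-1.282)) = 34.923.
Then μ = -54.4 − (-1.282)·34.923 = -9.644.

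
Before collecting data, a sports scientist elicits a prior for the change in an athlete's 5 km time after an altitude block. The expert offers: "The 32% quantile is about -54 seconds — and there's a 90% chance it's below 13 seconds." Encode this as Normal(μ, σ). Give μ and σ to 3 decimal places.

μ = -36.086, σ = 38.302

The p-quantile of Normal(μ,σ) is μ + z_p·σ, with z_{0.32} = -0.4677 and z_{0.9} = 1.282.
Eliminate σ: μ = (z₂·x₁ − z₁·x₂)/(z₂ − z₁) = (1.282·-54 − (-0.4677)·13)/1.749 = -36.086.
Then σ = (x₂ − x₁)/(z₂ − z₁) = (13 − -54)/1.749 = 38.302.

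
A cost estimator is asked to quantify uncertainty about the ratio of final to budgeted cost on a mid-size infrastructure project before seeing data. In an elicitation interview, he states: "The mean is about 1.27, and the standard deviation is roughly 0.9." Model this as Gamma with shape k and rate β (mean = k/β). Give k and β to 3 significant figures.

For Gamma(k, rate β): mean = k/β, variance = k/β², so CV = 1/√k.
CV = SD/mean = 0.9/1.27 = 0.7087, hence k = 1/CV² = 1.99.
Then β = k/mean = 1.99/1.27 = 1.57.

k ≈ 1.99, β ≈ 1.57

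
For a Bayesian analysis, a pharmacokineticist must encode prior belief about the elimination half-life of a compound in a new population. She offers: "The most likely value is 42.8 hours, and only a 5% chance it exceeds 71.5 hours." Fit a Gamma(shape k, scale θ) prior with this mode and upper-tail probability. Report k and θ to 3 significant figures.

k ≈ 11.6, θ ≈ 4.04

Gamma(k,θ) with k>1 has mode (k−1)θ, so θ = 42.8/(k−1).
Need P(X < 71.5) = 0.95 with θ tied to k this way. Start at k = 2, θ = 42.8: P(X<71.5) ≈ 0.498.
Too low — raise k to concentrate. Iterating converges to k ≈ 11.6.
Then θ = 42.8/(11.6−1) ≈ 4.04.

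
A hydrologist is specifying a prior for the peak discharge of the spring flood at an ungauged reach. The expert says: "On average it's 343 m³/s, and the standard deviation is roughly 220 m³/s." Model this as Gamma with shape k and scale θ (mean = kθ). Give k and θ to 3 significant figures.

k ≈ 2.43, θ ≈ 141

For Gamma(k, scale θ): mean = kθ, variance = kθ², so CV = 1/√k.
CV = SD/mean = 220/343 = 0.6414, hence k = 1/CV² = 2.43.
Then θ = mean/k = 343/2.43 = 141.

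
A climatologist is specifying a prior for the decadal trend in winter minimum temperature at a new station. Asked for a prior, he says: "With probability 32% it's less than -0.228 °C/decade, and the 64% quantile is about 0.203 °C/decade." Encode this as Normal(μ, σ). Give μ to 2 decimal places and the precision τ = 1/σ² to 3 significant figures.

The p-quantile of Normal(μ,σ) is μ + z_p·σ, with z_{0.32} = -0.4677 and z_{0.64} = 0.3585.
Eliminate σ: μ = (z₂·x₁ − z₁·x₂)/(z₂ − z₁) = (0.3585·-0.228 − (-0.4677)·0.203)/0.8262 = 0.02.
Then σ = (x₂ − x₁)/(z₂ − z₁) = (0.203 − -0.228)/0.8262 = 0.52.
Precision τ = 1/σ² = 1/0.5217² = 3.67.

μ = 0.02, τ = 3.67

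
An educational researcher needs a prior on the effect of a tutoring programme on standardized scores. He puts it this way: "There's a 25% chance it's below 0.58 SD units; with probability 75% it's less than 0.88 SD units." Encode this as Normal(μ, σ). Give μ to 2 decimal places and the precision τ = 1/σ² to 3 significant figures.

For Normal(μ,σ), the p-quantile is μ + z_p·σ. Here z_{0.25} = -0.6745, z_{0.75} = 0.6745.
So 0.58 = μ − 0.6745σ and 0.88 = μ + 0.6745σ.
Subtracting: σ = (0.88 − 0.58)/(0.6745 − (-0.6745)) = 0.22.
Then μ = 0.58 − (-0.6745)·0.22 = 0.73.
Precision τ = 1/σ² = 1/0.2224² = 20.2.

μ = 0.73, τ = 20.2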